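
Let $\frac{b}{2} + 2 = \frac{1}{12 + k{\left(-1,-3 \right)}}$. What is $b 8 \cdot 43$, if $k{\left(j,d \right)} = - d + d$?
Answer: $- \frac{3956}{3} \approx -1318.7$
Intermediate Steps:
$k{\left(j,d \right)} = 0$
$b = - \frac{23}{6}$ ($b = -4 + \frac{2}{12 + 0} = -4 + \frac{2}{12} = -4 + 2 \cdot \frac{1}{12} = -4 + \frac{1}{6} = - \frac{23}{6} \approx -3.8333$)
$b 8 \cdot 43 = \left(- \frac{23}{6}\right) 8 \cdot 43 = \left(- \frac{92}{3}\right) 43 = - \frac{3956}{3}$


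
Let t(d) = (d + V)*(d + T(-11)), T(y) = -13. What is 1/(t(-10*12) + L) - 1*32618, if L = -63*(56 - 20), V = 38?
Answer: -281754283/8638 ≈ -32618.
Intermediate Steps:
L = -2268 (L = -63*36 = -2268)
t(d) = (-13 + d)*(38 + d) (t(d) = (d + 38)*(d - 13) = (38 + d)*(-13 + d) = (-13 + d)*(38 + d))
1/(t(-10*12) + L) - 1*32618 = 1/((-494 + (-10*12)**2 + 25*(-10*12)) - 2268) - 1*32618 = 1/((-494 + (-120)**2 + 25*(-120)) - 2268) - 32618 = 1/((-494 + 14400 - 3000) - 2268) - 32618 = 1/(10906 - 2268) - 32618 = 1/8638 - 32618 = -281754283/8638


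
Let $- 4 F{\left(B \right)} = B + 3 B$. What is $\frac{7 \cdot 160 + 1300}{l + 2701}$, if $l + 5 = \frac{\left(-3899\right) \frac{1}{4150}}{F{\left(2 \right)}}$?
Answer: $\frac{1826000}{2034609} \approx 0.89747$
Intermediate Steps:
$F{\left(B \right)} = - B$ ($F{\left(B \right)} = - \frac{B + 3 B}{4} = - \frac{4 B}{4} = - B$)
$l = - \frac{37601}{8300}$ ($l = -5 + \frac{\left(-3899\right) \frac{1}{4150}}{\left(-1\right) 2} = -5 + \frac{\left(-3899\right) \frac{1}{4150}}{-2} = -5 - - \frac{3899}{8300} = -5 + \frac{3899}{8300} = - \frac{37601}{8300} \approx -4.5302$)
$\frac{7 \cdot 160 + 1300}{l + 2701} = \frac{7 \cdot 160 + 1300}{- \frac{37601}{8300} + 2701} = \frac{1120 + 1300}{\frac{22380699}{8300}} = 2420 \cdot \frac{8300}{22380699} = \frac{1826000}{2034609}$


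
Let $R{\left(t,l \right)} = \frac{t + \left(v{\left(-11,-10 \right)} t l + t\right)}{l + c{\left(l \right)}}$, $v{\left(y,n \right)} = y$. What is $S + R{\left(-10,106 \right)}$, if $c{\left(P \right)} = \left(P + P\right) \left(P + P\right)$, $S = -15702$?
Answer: $- \frac{70736346}{4505} \approx -15702.0$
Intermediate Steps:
$c{\left(P \right)} = 4 P^{2}$ ($c{\left(P \right)} = 2 P 2 P = 4 P^{2}$)
$R{\left(t,l \right)} = \frac{2 t - 11 l t}{l + 4 l^{2}}$ ($R{\left(t,l \right)} = \frac{t + \left(- 11 t l + t\right)}{l + 4 l^{2}} = \frac{t - \left(- t + 11 l t\right)}{l + 4 l^{2}} = \frac{2 t - 11 l t}{l + 4 l^{2}}$)
$S + R{\left(-10,106 \right)} = -15702 - \frac{10 \left(2 - 1166\right)}{106 \left(1 + 4 \cdot 106\right)} = -15702 - \frac{5 \left(2 - 1166\right)}{53 \left(1 + 424\right)} = -15702 - \frac{5}{53} \cdot \frac{1}{425} \left(-1164\right) = -15702 + \frac{1164}{4505} = - \frac{70736346}{4505}$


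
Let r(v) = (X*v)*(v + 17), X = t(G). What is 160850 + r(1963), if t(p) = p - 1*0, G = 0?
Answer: 160850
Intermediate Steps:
t(p) = p (t(p) = p + 0 = p)
X = 0
r(v) = 0 (r(v) = (0*v)*(v + 17) = 0*(17 + v) = 0)
160850 + r(1963) = 160850 + 0 = 160850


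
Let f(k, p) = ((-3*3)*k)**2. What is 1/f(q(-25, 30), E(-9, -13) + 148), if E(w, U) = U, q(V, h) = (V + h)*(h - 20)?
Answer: 1/202500 ≈ 4.9383e-6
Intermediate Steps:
q(V, h) = (-20 + h)*(V + h) (q(V, h) = (V + h)*(-20 + h) = (-20 + h)*(V + h))
f(k, p) = 81*k**2 (f(k, p) = (-9*k)**2 = 81*k**2)
1/f(q(-25, 30), E(-9, -13) + 148) = 1/(81*(30**2 - 20*(-25) - 20*30 - 25*30)**2) = 1/(81*(900 + 500 - 600 - 750)**2) = 1/(81*50**2) = 1/(81*2500) = 1/202500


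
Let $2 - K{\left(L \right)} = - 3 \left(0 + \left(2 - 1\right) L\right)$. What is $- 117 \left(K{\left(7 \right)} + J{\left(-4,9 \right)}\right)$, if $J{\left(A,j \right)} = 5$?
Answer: $-3276$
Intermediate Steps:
$K{\left(L \right)} = 2 + 3 L$ ($K{\left(L \right)} = 2 - - 3 \left(0 + \left(2 - 1\right) L\right) = 2 - - 3 \left(0 + 1 L\right) = 2 - - 3 \left(0 + L\right) = 2 - - 3 L = 2 + 3 L$)
$- 117 \left(K{\left(7 \right)} + J{\left(-4,9 \right)}\right) = - 117 \left(\left(2 + 3 \cdot 7\right) + 5\right) = - 117 \left(\left(2 + 21\right) + 5\right) = - 117 \left(23 + 5\right) = \left(-117\right) 28 = -3276$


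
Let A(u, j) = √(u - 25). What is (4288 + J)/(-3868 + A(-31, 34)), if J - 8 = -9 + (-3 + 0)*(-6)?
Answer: -277529/249358 - 287*I*√14/498716 ≈ -1.113 - 0.0021532*I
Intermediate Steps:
A(u, j) = √(-25 + u)
J = 17 (J = 8 + (-9 + (-3 + 0)*(-6)) = 8 + (-9 - 3*(-6)) = 8 + (-9 + 18) = 8 + 9 = 17)
(4288 + J)/(-3868 + A(-31, 34)) = (4288 + 17)/(-3868 + √(-25 - 31)) = 4305/(-3868 + √(-56)) = 4305/(-3868 + 2*I*√14)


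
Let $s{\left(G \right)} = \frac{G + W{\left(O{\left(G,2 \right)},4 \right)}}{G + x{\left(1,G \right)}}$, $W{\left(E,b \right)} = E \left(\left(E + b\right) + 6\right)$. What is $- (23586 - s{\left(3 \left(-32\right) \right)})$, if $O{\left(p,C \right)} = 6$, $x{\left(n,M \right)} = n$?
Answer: $-23586$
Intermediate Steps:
$W{\left(E,b \right)} = E \left(6 + E + b\right)$
$s{\left(G \right)} = \frac{96 + G}{1 + G}$ ($s{\left(G \right)} = \frac{G + 6 \left(6 + 6 + 4\right)}{G + 1} = \frac{G + 6 \cdot 16}{1 + G} = \frac{G + 96}{1 + G} = \frac{96 + G}{1 + G}$)
$- (23586 - s{\left(3 \left(-32\right) \right)}) = - (23586 - \frac{96 + 3 \left(-32\right)}{1 + 3 \left(-32\right)}) = - (23586 - \frac{96 - 96}{1 - 96}) = - (23586 - \frac{1}{-95} \cdot 0) = - (23586 - \left(- \frac{1}{95}\right) 0) = - (23586 - 0) = - (23586 + 0) = \left(-1\right) 23586 = -23586$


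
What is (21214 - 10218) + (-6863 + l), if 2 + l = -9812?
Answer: -5681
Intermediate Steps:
l = -9814 (l = -2 - 9812 = -9814)
(21214 - 10218) + (-6863 + l) = (21214 - 10218) + (-6863 - 9814) = 10996 - 16677 = -5681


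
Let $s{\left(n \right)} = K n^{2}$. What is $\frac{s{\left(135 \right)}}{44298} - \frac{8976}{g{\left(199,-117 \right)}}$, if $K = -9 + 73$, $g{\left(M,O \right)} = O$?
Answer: $\frac{9890512}{95979} \approx 103.05$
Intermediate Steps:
$K = 64$
$s{\left(n \right)} = 64 n^{2}$
$\frac{s{\left(135 \right)}}{44298} - \frac{8976}{g{\left(199,-117 \right)}} = \frac{64 \cdot 135^{2}}{44298} - \frac{8976}{-117} = 64 \cdot 18225 \cdot \frac{1}{44298} - - \frac{2992}{39} = 1166400 \cdot \frac{1}{44298} + \frac{2992}{39} = \frac{64800}{2461} + \frac{2992}{39} = \frac{9890512}{95979}$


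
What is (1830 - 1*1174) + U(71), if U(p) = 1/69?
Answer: 45265/69 ≈ 656.01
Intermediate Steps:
U(p) = 1/69
(1830 - 1*1174) + U(71) = (1830 - 1*1174) + 1/69 = (1830 - 1174) + 1/69 = 656 + 1/69 = 45265/69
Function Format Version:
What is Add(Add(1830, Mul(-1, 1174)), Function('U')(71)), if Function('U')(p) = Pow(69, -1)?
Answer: Rational(45265, 69) ≈ 656.01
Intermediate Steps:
Function('U')(p) = Rational(1, 69)
Add(Add(1830, Mul(-1, 1174)), Function('U')(71)) = Add(Add(1830, Mul(-1, 1174)), Rational(1, 69)) = Add(Add(1830, -1174), Rational(1, 69)) = Add(656, Rational(1, 69)) = Rational(45265, 69)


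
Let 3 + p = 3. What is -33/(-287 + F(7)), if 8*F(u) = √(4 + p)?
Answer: 132/1147 ≈ 0.11508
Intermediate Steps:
p = 0 (p = -3 + 3 = 0)
F(u) = ¼ (F(u) = √(4 + 0)/8 = √4/8 = (⅛)*2 = ¼)
-33/(-287 + F(7)) = -33/(-287 + ¼) = -33/(-1147/4) = -4/1147*(-33) = 132/1147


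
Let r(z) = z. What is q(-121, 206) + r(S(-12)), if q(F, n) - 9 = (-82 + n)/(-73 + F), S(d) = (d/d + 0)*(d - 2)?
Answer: -547/97 ≈ -5.6392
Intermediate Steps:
S(d) = -2 + d (S(d) = (1 + 0)*(-2 + d) = 1*(-2 + d) = -2 + d)
q(F, n) = 9 + (-82 + n)/(-73 + F)
q(-121, 206) + r(S(-12)) = (-739 + 206 + 9*(-121))/(-73 - 121) + (-2 - 12) = (-739 + 206 - 1089)/(-194) - 14 = -1/194*(-1622) - 14 = 811/97 - 14 = -547/97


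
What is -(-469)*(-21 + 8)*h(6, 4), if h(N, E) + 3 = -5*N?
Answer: 201201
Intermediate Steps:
h(N, E) = -3 - 5*N
-(-469)*(-21 + 8)*h(6, 4) = -(-469)*(-21 + 8)*(-3 - 5*6) = -(-469)*(-13*(-3 - 30)) = -(-469)*(-13*(-33)) = -(-469)*429 = -1*(-201201) = 201201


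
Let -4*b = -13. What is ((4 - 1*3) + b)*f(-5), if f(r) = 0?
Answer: 0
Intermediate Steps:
b = 13/4 (b = -¼*(-13) = 13/4 ≈ 3.2500)
((4 - 1*3) + b)*f(-5) = ((4 - 1*3) + 13/4)*0 = ((4 - 3) + 13/4)*0 = (1 + 13/4)*0 = (17/4)*0 = 0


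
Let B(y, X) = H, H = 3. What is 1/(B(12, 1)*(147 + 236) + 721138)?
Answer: 1/722287 ≈ 1.3845e-6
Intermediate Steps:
B(y, X) = 3
1/(B(12, 1)*(147 + 236) + 721138) = 1/(3*(147 + 236) + 721138) = 1/(3*383 + 721138) = 1/(1149 + 721138) = 1/722287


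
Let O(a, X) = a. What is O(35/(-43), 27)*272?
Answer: -9520/43 ≈ -221.40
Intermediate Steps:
O(35/(-43), 27)*272 = (35/(-43))*272 = (35*(-1/43))*272 = -35/43*272 = -9520/43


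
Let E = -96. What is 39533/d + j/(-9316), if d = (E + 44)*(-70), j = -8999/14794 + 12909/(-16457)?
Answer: 15396079586891/1417574135705 ≈ 10.861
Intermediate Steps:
j = -339072289/243464858 (j = -8999*1/14794 + 12909*(-1/16457) = -8999/14794 - 12909/16457 = -339072289/243464858 ≈ -1.3927)
d = 3640 (d = (-96 + 44)*(-70) = -52*(-70) = 3640)
39533/d + j/(-9316) = 39533/3640 - 339072289/243464858/(-9316) = 39533*(1/3640) - 339072289/243464858*(-1/9316) = 3041/280 + 339072289/2268118617128 = 15396079586891/1417574135705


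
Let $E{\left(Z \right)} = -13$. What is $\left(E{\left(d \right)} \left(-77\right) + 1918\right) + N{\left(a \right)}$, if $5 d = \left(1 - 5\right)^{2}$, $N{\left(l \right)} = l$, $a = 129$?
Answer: $3048$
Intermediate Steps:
$d = \frac{16}{5}$ ($d = \frac{\left(1 - 5\right)^{2}}{5} = \frac{\left(-4\right)^{2}}{5} = \frac{1}{5} \cdot 16 = \frac{16}{5} \approx 3.2$)
$\left(E{\left(d \right)} \left(-77\right) + 1918\right) + N{\left(a \right)} = \left(\left(-13\right) \left(-77\right) + 1918\right) + 129 = \left(1001 + 1918\right) + 129 = 2919 + 129 = 3048$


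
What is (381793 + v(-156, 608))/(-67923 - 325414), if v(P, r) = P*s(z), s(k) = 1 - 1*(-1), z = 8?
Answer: -381481/393337 ≈ -0.96986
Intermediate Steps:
s(k) = 2 (s(k) = 1 + 1 = 2)
v(P, r) = 2*P (v(P, r) = P*2 = 2*P)
(381793 + v(-156, 608))/(-67923 - 325414) = (381793 + 2*(-156))/(-67923 - 325414) = (381793 - 312)/(-393337) = 381481*(-1/393337) = -381481/393337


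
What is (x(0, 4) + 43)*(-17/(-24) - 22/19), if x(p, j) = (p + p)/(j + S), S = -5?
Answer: -8815/456 ≈ -19.331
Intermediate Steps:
x(p, j) = 2*p/(-5 + j) (x(p, j) = (p + p)/(j - 5) = (2*p)/(-5 + j) = 2*p/(-5 + j))
(x(0, 4) + 43)*(-17/(-24) - 22/19) = (2*0/(-5 + 4) + 43)*(-17/(-24) - 22/19) = (2*0/(-1) + 43)*(-17*(-1/24) - 22*1/19) = (2*0*(-1) + 43)*(17/24 - 22/19) = (0 + 43)*(-205/456) = 43*(-205/456) = -8815/456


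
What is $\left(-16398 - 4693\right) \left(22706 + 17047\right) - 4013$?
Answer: $-838434536$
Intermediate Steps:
$\left(-16398 - 4693\right) \left(22706 + 17047\right) - 4013 = \left(-21091\right) 39753 - 4013 = -838430523 - 4013 = -838434536$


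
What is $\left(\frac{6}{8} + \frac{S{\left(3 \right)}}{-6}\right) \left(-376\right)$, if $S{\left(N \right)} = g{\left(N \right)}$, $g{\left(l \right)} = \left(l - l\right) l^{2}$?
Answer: $-282$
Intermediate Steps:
$g{\left(l \right)} = 0$ ($g{\left(l \right)} = 0 l^{2} = 0$)
$S{\left(N \right)} = 0$
$\left(\frac{6}{8} + \frac{S{\left(3 \right)}}{-6}\right) \left(-376\right) = \left(\frac{6}{8} + \frac{0}{-6}\right) \left(-376\right) = \left(6 \cdot \frac{1}{8} + 0 \left(- \frac{1}{6}\right)\right) \left(-376\right) = \left(\frac{3}{4} + 0\right) \left(-376\right) = \frac{3}{4} \left(-376\right) = -282$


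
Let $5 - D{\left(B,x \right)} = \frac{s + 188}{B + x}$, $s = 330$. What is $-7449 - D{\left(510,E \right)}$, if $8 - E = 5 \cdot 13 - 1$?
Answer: $- \frac{1691799}{227} \approx -7452.9$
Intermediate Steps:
$E = -56$ ($E = 8 - \left(5 \cdot 13 - 1\right) = 8 - \left(65 - 1\right) = 8 - 64 = -56$)
$D{\left(B,x \right)} = 5 - \frac{518}{B + x}$ ($D{\left(B,x \right)} = 5 - \frac{330 + 188}{B + x} = 5 - \frac{518}{B + x}$)
$-7449 - D{\left(510,E \right)} = -7449 - \frac{-518 + 5 \cdot 510 + 5 \left(-56\right)}{510 - 56} = -7449 - \frac{-518 + 2550 - 280}{454} = -7449 - \frac{1}{454} \cdot 1752 = -7449 - \frac{876}{227} = - \frac{1691799}{227}$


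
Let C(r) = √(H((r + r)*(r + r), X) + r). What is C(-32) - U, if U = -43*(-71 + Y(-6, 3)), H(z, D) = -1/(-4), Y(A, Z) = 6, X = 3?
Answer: -2795 + I*√127/2 ≈ -2795.0 + 5.6347*I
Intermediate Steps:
H(z, D) = ¼ (H(z, D) = -1*(-¼) = ¼)
U = 2795 (U = -43*(-71 + 6) = -43*(-65) = 2795)
C(r) = √(¼ + r)
C(-32) - U = √(1 + 4*(-32))/2 - 1*2795 = √(1 - 128)/2 - 2795 = √(-127)/2 - 2795 = (I*√127)/2 - 2795 = I*√127/2 - 2795 = -2795 + I*√127/2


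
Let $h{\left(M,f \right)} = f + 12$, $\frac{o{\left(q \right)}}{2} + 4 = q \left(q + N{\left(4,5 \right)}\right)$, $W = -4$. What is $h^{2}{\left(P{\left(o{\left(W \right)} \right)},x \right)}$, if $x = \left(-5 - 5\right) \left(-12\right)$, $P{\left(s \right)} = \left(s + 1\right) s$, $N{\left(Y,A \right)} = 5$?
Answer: $17424$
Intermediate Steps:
$o{\left(q \right)} = -8 + 2 q \left(5 + q\right)$ ($o{\left(q \right)} = -8 + 2 q \left(q + 5\right) = -8 + 2 q \left(5 + q\right)$)
$P{\left(s \right)} = s \left(1 + s\right)$ ($P{\left(s \right)} = \left(1 + s\right) s = s \left(1 + s\right)$)
$x = 120$ ($x = \left(-10\right) \left(-12\right) = 120$)
$h{\left(M,f \right)} = 12 + f$
$h^{2}{\left(P{\left(o{\left(W \right)} \right)},x \right)} = \left(12 + 120\right)^{2} = 132^{2} = 17424$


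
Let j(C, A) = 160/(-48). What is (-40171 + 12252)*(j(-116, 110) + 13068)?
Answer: -1094257286/3 ≈ -3.6475e+8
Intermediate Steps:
j(C, A) = -10/3 (j(C, A) = 160*(-1/48) = -10/3)
(-40171 + 12252)*(j(-116, 110) + 13068) = (-40171 + 12252)*(-10/3 + 13068) = -27919*39194/3 = -1094257286/3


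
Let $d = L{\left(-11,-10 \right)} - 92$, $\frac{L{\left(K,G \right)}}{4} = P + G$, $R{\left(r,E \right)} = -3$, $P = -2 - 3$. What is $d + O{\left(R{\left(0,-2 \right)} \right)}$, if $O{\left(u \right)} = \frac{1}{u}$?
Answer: $- \frac{457}{3} \approx -152.33$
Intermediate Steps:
$P = -5$
$L{\left(K,G \right)} = -20 + 4 G$ ($L{\left(K,G \right)} = 4 \left(-5 + G\right) = -20 + 4 G$)
$d = -152$ ($d = \left(-20 + 4 \left(-10\right)\right) - 92 = \left(-20 - 40\right) - 92 = -60 - 92 = -152$)
$d + O{\left(R{\left(0,-2 \right)} \right)} = -152 + \frac{1}{-3} = -152 - \frac{1}{3} = - \frac{457}{3}$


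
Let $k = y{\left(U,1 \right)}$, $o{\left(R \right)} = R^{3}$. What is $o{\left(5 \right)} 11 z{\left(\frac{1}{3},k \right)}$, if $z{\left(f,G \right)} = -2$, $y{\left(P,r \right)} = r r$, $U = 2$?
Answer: $-2750$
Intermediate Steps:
$y{\left(P,r \right)} = r^{2}$
$k = 1$ ($k = 1^{2} = 1$)
$o{\left(5 \right)} 11 z{\left(\frac{1}{3},k \right)} = 5^{3} \cdot 11 \left(-2\right) = 125 \cdot 11 \left(-2\right) = 1375 \left(-2\right) = -2750$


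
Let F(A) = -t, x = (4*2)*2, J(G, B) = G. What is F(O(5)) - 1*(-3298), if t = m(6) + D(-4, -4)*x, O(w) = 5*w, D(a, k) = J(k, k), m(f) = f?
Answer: 3356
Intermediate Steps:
D(a, k) = k
x = 16 (x = 8*2 = 16)
t = -58 (t = 6 - 4*16 = 6 - 64 = -58)
F(A) = 58 (F(A) = -1*(-58) = 58)
F(O(5)) - 1*(-3298) = 58 - 1*(-3298) = 58 + 3298 = 3356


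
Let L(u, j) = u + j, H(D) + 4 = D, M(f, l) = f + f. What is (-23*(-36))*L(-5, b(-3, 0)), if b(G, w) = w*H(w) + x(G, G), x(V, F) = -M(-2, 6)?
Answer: -828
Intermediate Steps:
M(f, l) = 2*f
x(V, F) = 4 (x(V, F) = -2*(-2) = -1*(-4) = 4)
H(D) = -4 + D
b(G, w) = 4 + w*(-4 + w) (b(G, w) = w*(-4 + w) + 4 = 4 + w*(-4 + w))
L(u, j) = j + u
(-23*(-36))*L(-5, b(-3, 0)) = (-23*(-36))*((4 + 0*(-4 + 0)) - 5) = 828*((4 + 0*(-4)) - 5) = 828*((4 + 0) - 5) = 828*(4 - 5) = 828*(-1) = -828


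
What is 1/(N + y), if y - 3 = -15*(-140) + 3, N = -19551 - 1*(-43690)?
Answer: 1/26245 ≈ 3.8103e-5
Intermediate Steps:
N = 24139 (N = -19551 + 43690 = 24139)
y = 2106 (y = 3 + (-15*(-140) + 3) = 3 + (2100 + 3) = 3 + 2103 = 2106)
1/(N + y) = 1/(24139 + 2106) = 1/26245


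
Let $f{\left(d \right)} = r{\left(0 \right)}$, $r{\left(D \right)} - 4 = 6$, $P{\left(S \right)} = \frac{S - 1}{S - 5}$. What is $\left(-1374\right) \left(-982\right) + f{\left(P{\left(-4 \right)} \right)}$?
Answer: $1349278$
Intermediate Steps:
$P{\left(S \right)} = \frac{-1 + S}{-5 + S}$
$r{\left(D \right)} = 10$ ($r{\left(D \right)} = 4 + 6 = 10$)
$f{\left(d \right)} = 10$
$\left(-1374\right) \left(-982\right) + f{\left(P{\left(-4 \right)} \right)} = \left(-1374\right) \left(-982\right) + 10 = 1349268 + 10 = 1349278$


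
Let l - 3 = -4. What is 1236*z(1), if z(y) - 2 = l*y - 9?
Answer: -9888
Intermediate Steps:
l = -1 (l = 3 - 4 = -1)
z(y) = -7 - y (z(y) = 2 + (-y - 9) = 2 + (-9 - y) = -7 - y)
1236*z(1) = 1236*(-7 - 1*1) = 1236*(-7 - 1) = 1236*(-8) = -9888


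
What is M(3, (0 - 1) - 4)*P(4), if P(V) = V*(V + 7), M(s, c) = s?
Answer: 132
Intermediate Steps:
P(V) = V*(7 + V)
M(3, (0 - 1) - 4)*P(4) = 3*(4*(7 + 4)) = 3*(4*11) = 3*44 = 132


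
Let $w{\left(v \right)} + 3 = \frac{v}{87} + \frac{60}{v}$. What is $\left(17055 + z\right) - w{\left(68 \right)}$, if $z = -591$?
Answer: $\frac{24352232}{1479} \approx 16465.0$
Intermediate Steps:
$w{\left(v \right)} = -3 + \frac{60}{v} + \frac{v}{87}$ ($w{\left(v \right)} = -3 + \left(\frac{v}{87} + \frac{60}{v}\right) = -3 + \left(\frac{60}{v} + \frac{v}{87}\right) = -3 + \frac{60}{v} + \frac{v}{87}$)
$\left(17055 + z\right) - w{\left(68 \right)} = \left(17055 - 591\right) - \left(-3 + \frac{60}{68} + \frac{1}{87} \cdot 68\right) = 16464 - \left(-3 + 60 \cdot \frac{1}{68} + \frac{68}{87}\right) = 16464 - \left(-3 + \frac{15}{17} + \frac{68}{87}\right) = 16464 - - \frac{1976}{1479} = 16464 + \frac{1976}{1479} = \frac{24352232}{1479}$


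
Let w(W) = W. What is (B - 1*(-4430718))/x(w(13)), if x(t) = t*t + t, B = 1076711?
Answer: 5507429/182 ≈ 30261.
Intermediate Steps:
x(t) = t + t**2 (x(t) = t**2 + t = t + t**2)
(B - 1*(-4430718))/x(w(13)) = (1076711 - 1*(-4430718))/((13*(1 + 13))) = (1076711 + 4430718)/((13*14)) = 5507429/182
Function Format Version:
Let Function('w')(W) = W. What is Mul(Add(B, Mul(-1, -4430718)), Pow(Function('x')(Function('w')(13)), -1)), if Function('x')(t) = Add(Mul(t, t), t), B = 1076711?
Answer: Rational(5507429, 182) ≈ 30261.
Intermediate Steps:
Function('x')(t) = Add(t, Pow(t, 2)) (Function('x')(t) = Add(Pow(t, 2), t) = Add(t, Pow(t, 2)))
Mul(Add(B, Mul(-1, -4430718)), Pow(Function('x')(Function('w')(13)), -1)) = Mul(Add(1076711, Mul(-1, -4430718)), Pow(Mul(13, Add(1, 13)), -1)) = Mul(Add(1076711, 4430718), Pow(Mul(13, 14), -1)) = Mul(5507429, Pow(182, -1)) = Mul(5507429, Rational(1, 182)) = Rational(5507429, 182)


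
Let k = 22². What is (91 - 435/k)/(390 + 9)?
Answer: 43609/193116 ≈ 0.22582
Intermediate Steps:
k = 484
(91 - 435/k)/(390 + 9) = (91 - 435/484)/(390 + 9) = (91 - 435*1/484)/399 = (91 - 435/484)*(1/399) = (43609/484)*(1/399) = 43609/193116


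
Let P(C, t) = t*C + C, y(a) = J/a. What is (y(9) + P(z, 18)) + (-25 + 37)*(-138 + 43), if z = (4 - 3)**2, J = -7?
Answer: -10096/9 ≈ -1121.8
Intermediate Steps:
y(a) = -7/a
z = 1 (z = 1**2 = 1)
P(C, t) = C + C*t (P(C, t) = C*t + C = C + C*t)
(y(9) + P(z, 18)) + (-25 + 37)*(-138 + 43) = (-7/9 + 1*(1 + 18)) + (-25 + 37)*(-138 + 43) = (-7*1/9 + 1*19) + 12*(-95) = (-7/9 + 19) - 1140 = 164/9 - 1140 = -10096/9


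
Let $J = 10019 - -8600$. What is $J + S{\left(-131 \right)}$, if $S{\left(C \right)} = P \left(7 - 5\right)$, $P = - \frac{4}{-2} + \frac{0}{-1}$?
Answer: $18623$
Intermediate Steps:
$P = 2$ ($P = \left(-4\right) \left(- \frac{1}{2}\right) + 0 \left(-1\right) = 2 + 0 = 2$)
$S{\left(C \right)} = 4$ ($S{\left(C \right)} = 2 \left(7 - 5\right) = 2 \cdot 2 = 4$)
$J = 18619$ ($J = 10019 + 8600 = 18619$)
$J + S{\left(-131 \right)} = 18619 + 4 = 18623$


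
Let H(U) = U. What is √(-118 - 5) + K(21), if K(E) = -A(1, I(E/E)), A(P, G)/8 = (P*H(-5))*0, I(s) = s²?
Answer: I*√123 ≈ 11.091*I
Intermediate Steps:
A(P, G) = 0 (A(P, G) = 8*((P*(-5))*0) = 8*(-5*P*0) = 8*0 = 0)
K(E) = 0 (K(E) = -1*0 = 0)
√(-118 - 5) + K(21) = √(-118 - 5) + 0 = √(-123) + 0 = I*√123 + 0 = I*√123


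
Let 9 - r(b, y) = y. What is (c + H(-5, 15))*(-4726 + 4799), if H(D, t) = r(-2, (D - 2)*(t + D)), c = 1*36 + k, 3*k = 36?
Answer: 9271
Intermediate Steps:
k = 12 (k = (⅓)*36 = 12)
r(b, y) = 9 - y
c = 48 (c = 1*36 + 12 = 36 + 12 = 48)
H(D, t) = 9 - (-2 + D)*(D + t) (H(D, t) = 9 - (D - 2)*(t + D) = 9 - (-2 + D)*(D + t))
(c + H(-5, 15))*(-4726 + 4799) = (48 + (9 - 1*(-5)² + 2*(-5) + 2*15 - 1*(-5)*15))*(-4726 + 4799) = (48 + (9 - 1*25 - 10 + 30 + 75))*73 = (48 + (9 - 25 - 10 + 30 + 75))*73 = (48 + 79)*73 = 127*73 = 9271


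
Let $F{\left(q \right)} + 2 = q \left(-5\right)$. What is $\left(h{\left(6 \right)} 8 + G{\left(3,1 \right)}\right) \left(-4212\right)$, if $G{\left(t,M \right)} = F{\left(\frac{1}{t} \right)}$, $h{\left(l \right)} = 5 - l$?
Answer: $49140$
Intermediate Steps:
$F{\left(q \right)} = -2 - 5 q$ ($F{\left(q \right)} = -2 + q \left(-5\right) = -2 - 5 q$)
$G{\left(t,M \right)} = -2 - \frac{5}{t}$
$\left(h{\left(6 \right)} 8 + G{\left(3,1 \right)}\right) \left(-4212\right) = \left(\left(5 - 6\right) 8 - \left(2 + \frac{5}{3}\right)\right) \left(-4212\right) = \left(\left(5 - 6\right) 8 - \frac{11}{3}\right) \left(-4212\right) = \left(\left(-1\right) 8 - \frac{11}{3}\right) \left(-4212\right) = \left(-8 - \frac{11}{3}\right) \left(-4212\right) = \left(- \frac{35}{3}\right) \left(-4212\right) = 49140$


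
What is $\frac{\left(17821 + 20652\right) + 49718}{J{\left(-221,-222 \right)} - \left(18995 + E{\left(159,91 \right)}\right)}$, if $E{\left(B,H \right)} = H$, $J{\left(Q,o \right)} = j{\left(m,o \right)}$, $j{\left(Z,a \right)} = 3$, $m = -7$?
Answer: $- \frac{29397}{6361} \approx -4.6214$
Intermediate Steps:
$J{\left(Q,o \right)} = 3$
$\frac{\left(17821 + 20652\right) + 49718}{J{\left(-221,-222 \right)} - \left(18995 + E{\left(159,91 \right)}\right)} = \frac{\left(17821 + 20652\right) + 49718}{3 - 19086} = \frac{38473 + 49718}{3 - 19086} = \frac{88191}{3 - 19086} = \frac{88191}{-19083} = 88191 \left(- \frac{1}{19083}\right) = - \frac{29397}{6361}$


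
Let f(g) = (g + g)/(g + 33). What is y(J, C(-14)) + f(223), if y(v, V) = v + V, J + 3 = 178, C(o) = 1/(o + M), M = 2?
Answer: 67837/384 ≈ 176.66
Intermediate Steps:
C(o) = 1/(2 + o) (C(o) = 1/(o + 2) = 1/(2 + o))
f(g) = 2*g/(33 + g) (f(g) = (2*g)/(33 + g) = 2*g/(33 + g))
J = 175 (J = -3 + 178 = 175)
y(v, V) = V + v
y(J, C(-14)) + f(223) = (1/(2 - 14) + 175) + 2*223/(33 + 223) = (1/(-12) + 175) + 2*223/256 = (-1/12 + 175) + 2*223*(1/256) = 2099/12 + 223/128 = 67837/384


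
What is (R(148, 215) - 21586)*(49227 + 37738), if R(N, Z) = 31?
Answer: -1874530575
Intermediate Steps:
(R(148, 215) - 21586)*(49227 + 37738) = (31 - 21586)*(49227 + 37738) = -21555*86965 = -1874530575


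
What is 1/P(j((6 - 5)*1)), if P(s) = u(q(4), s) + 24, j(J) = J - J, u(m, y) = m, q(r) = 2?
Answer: 1/26 ≈ 0.038462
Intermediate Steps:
j(J) = 0
P(s) = 26 (P(s) = 2 + 24 = 26)
1/P(j((6 - 5)*1)) = 1/26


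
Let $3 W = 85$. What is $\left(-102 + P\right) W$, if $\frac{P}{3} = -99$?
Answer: $-11305$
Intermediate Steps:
$W = \frac{85}{3}$ ($W = \frac{1}{3} \cdot 85 = \frac{85}{3} \approx 28.333$)
$P = -297$ ($P = 3 \left(-99\right) = -297$)
$\left(-102 + P\right) W = \left(-102 - 297\right) \frac{85}{3} = \left(-399\right) \frac{85}{3} = -11305$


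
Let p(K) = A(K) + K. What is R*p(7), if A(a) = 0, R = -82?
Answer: -574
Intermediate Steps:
p(K) = K (p(K) = 0 + K = K)
R*p(7) = -82*7 = -574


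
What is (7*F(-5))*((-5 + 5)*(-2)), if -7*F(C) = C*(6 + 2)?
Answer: 0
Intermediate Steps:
F(C) = -8*C/7 (F(C) = -C*(6 + 2)/7 = -C*8/7 = -8*C/7)
(7*F(-5))*((-5 + 5)*(-2)) = (7*(-8/7*(-5)))*((-5 + 5)*(-2)) = (7*(40/7))*(0*(-2)) = 40*0 = 0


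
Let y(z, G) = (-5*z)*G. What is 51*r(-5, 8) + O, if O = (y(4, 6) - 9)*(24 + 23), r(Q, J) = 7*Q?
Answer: -7848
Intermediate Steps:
y(z, G) = -5*G*z
O = -6063 (O = (-5*6*4 - 9)*(24 + 23) = (-120 - 9)*47 = -129*47 = -6063)
51*r(-5, 8) + O = 51*(7*(-5)) - 6063 = 51*(-35) - 6063 = -1785 - 6063 = -7848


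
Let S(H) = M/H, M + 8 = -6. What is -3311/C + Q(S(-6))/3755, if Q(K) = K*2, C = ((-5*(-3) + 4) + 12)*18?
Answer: -12430201/2095290 ≈ -5.9324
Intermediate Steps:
M = -14 (M = -8 - 6 = -14)
S(H) = -14/H
C = 558 (C = ((15 + 4) + 12)*18 = (19 + 12)*18 = 31*18 = 558)
Q(K) = 2*K
-3311/C + Q(S(-6))/3755 = -3311/558 + (2*(-14/(-6)))/3755 = -3311*1/558 + (2*(-14*(-⅙)))*(1/3755) = -3311/558 + (2*(7/3))*(1/3755) = -3311/558 + (14/3)*(1/3755) = -3311/558 + 14/11265 = -12430201/2095290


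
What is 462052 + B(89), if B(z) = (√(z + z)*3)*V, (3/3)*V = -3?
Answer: 462052 - 9*√178 ≈ 4.6193e+5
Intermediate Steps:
V = -3
B(z) = -9*√2*√z (B(z) = (√(z + z)*3)*(-3) = (√(2*z)*3)*(-3) = ((√2*√z)*3)*(-3) = (3*√2*√z)*(-3) = -9*√2*√z)
462052 + B(89) = 462052 - 9*√2*√89 = 462052 - 9*√178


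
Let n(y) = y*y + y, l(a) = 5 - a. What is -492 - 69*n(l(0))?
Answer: -2562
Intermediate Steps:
n(y) = y + y² (n(y) = y² + y = y + y²)
-492 - 69*n(l(0)) = -492 - 69*(5 - 1*0)*(1 + (5 - 1*0)) = -492 - 69*(5 + 0)*(1 + (5 + 0)) = -492 - 345*(1 + 5) = -492 - 345*6 = -492 - 69*30 = -492 - 2070 = -2562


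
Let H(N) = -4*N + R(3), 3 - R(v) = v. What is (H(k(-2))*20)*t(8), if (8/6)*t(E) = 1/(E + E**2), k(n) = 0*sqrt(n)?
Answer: 0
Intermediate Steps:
k(n) = 0
R(v) = 3 - v
H(N) = -4*N (H(N) = -4*N + (3 - 1*3) = -4*N + (3 - 3) = -4*N + 0 = -4*N)
t(E) = 3/(4*(E + E**2))
(H(k(-2))*20)*t(8) = (-4*0*20)*((3/4)/(8*(1 + 8))) = (0*20)*((3/4)*(1/8)/9) = 0*((3/4)*(1/8)*(1/9)) = 0*(1/96) = 0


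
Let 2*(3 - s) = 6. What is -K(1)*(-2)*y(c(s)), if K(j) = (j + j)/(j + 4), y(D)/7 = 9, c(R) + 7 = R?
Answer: 252/5 ≈ 50.400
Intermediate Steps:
s = 0 (s = 3 - ½*6 = 3 - 3 = 0)
c(R) = -7 + R
y(D) = 63 (y(D) = 7*9 = 63)
K(j) = 2*j/(4 + j) (K(j) = (2*j)/(4 + j) = 2*j/(4 + j))
-K(1)*(-2)*y(c(s)) = -(2*1/(4 + 1))*(-2)*63 = -(2*1/5)*(-2)*63 = -(2*1*(⅕))*(-2)*63 = -(⅖)*(-2)*63 = -(-4)*63/5 = -1*(-252/5) = 252/5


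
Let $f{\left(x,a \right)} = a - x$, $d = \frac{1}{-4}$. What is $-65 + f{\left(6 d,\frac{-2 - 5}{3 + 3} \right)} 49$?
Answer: $- \frac{146}{3} \approx -48.667$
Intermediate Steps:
$d = - \frac{1}{4} \approx -0.25$
$-65 + f{\left(6 d,\frac{-2 - 5}{3 + 3} \right)} 49 = -65 + \left(\frac{-2 - 5}{3 + 3} - 6 \left(- \frac{1}{4}\right)\right) 49 = -65 + \left(- \frac{7}{6} - - \frac{3}{2}\right) 49 = -65 + \left(\left(-7\right) \frac{1}{6} + \frac{3}{2}\right) 49 = -65 + \left(- \frac{7}{6} + \frac{3}{2}\right) 49 = -65 + \frac{1}{3} \cdot 49 = -65 + \frac{49}{3} = - \frac{146}{3}$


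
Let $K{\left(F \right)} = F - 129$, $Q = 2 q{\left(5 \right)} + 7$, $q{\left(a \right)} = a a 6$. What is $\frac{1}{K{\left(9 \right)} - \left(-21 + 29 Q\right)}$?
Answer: $- \frac{1}{9002} \approx -0.00011109$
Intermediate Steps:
$q{\left(a \right)} = 6 a^{2}$ ($q{\left(a \right)} = a^{2} \cdot 6 = 6 a^{2}$)
$Q = 307$ ($Q = 2 \cdot 6 \cdot 5^{2} + 7 = 2 \cdot 6 \cdot 25 + 7 = 2 \cdot 150 + 7 = 300 + 7 = 307$)
$K{\left(F \right)} = -129 + F$ ($K{\left(F \right)} = F - 129 = -129 + F$)
$\frac{1}{K{\left(9 \right)} - \left(-21 + 29 Q\right)} = \frac{1}{\left(-129 + 9\right) + \left(\left(-29\right) 307 + 21\right)} = \frac{1}{-120 + \left(-8903 + 21\right)} = \frac{1}{-120 - 8882} = \frac{1}{-9002} = - \frac{1}{9002}$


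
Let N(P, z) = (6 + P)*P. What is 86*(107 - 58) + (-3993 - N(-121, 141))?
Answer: -13694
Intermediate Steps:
N(P, z) = P*(6 + P)
86*(107 - 58) + (-3993 - N(-121, 141)) = 86*(107 - 58) + (-3993 - (-121)*(6 - 121)) = 86*49 + (-3993 - (-121)*(-115)) = 4214 + (-3993 - 1*13915) = 4214 + (-3993 - 13915) = 4214 - 17908 = -13694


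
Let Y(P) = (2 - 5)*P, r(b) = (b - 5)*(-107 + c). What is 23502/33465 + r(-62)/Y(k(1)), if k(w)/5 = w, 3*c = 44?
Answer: -41334623/100395 ≈ -411.72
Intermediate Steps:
c = 44/3 (c = (1/3)*44 = 44/3 ≈ 14.667)
k(w) = 5*w
r(b) = 1385/3 - 277*b/3 (r(b) = (b - 5)*(-107 + 44/3) = (-5 + b)*(-277/3) = 1385/3 - 277*b/3)
Y(P) = -3*P
23502/33465 + r(-62)/Y(k(1)) = 23502/33465 + (1385/3 - 277/3*(-62))/((-15)) = 23502*(1/33465) + (1385/3 + 17174/3)/((-3*5)) = 7834/11155 + (18559/3)/(-15) = 7834/11155 + (18559/3)*(-1/15) = 7834/11155 - 18559/45 = -41334623/100395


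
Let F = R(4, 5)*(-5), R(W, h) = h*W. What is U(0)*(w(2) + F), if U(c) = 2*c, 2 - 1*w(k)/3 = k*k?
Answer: 0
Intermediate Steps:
R(W, h) = W*h
w(k) = 6 - 3*k² (w(k) = 6 - 3*k*k = 6 - 3*k²)
F = -100 (F = (4*5)*(-5) = 20*(-5) = -100)
U(0)*(w(2) + F) = (2*0)*((6 - 3*2²) - 100) = 0*((6 - 3*4) - 100) = 0*((6 - 12) - 100) = 0*(-6 - 100) = 0*(-106) = 0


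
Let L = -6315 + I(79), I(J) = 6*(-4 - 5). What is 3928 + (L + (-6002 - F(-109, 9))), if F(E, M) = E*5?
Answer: -7898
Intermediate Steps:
I(J) = -54 (I(J) = 6*(-9) = -54)
F(E, M) = 5*E
L = -6369 (L = -6315 - 54 = -6369)
3928 + (L + (-6002 - F(-109, 9))) = 3928 + (-6369 + (-6002 - 5*(-109))) = 3928 + (-6369 + (-6002 - 1*(-545))) = 3928 + (-6369 + (-6002 + 545)) = 3928 + (-6369 - 5457) = 3928 - 11826 = -7898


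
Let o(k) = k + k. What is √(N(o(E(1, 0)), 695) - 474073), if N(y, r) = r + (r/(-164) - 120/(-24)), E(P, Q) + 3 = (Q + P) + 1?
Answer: I*√3182988547/82 ≈ 688.02*I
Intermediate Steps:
E(P, Q) = -2 + P + Q (E(P, Q) = -3 + ((Q + P) + 1) = -3 + ((P + Q) + 1) = -3 + (1 + P + Q) = -2 + P + Q)
o(k) = 2*k
N(y, r) = 5 + 163*r/164 (N(y, r) = r + (r*(-1/164) - 120*(-1/24)) = r + (-r/164 + 5) = r + (5 - r/164) = 5 + 163*r/164)
√(N(o(E(1, 0)), 695) - 474073) = √((5 + (163/164)*695) - 474073) = √((5 + 113285/164) - 474073) = √(114105/164 - 474073) = √(-77633867/164) = I*√3182988547/82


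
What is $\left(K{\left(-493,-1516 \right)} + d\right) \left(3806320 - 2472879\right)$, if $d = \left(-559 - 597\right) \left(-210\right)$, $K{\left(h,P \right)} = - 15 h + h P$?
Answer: $1330164735463$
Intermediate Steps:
$K{\left(h,P \right)} = - 15 h + P h$
$d = 242760$ ($d = \left(-1156\right) \left(-210\right) = 242760$)
$\left(K{\left(-493,-1516 \right)} + d\right) \left(3806320 - 2472879\right) = \left(- 493 \left(-15 - 1516\right) + 242760\right) \left(3806320 - 2472879\right) = \left(\left(-493\right) \left(-1531\right) + 242760\right) 1333441 = \left(754783 + 242760\right) 1333441 = 997543 \cdot 1333441 = 1330164735463$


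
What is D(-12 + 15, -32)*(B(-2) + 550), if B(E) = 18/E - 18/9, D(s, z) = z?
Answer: -17248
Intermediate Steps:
B(E) = -2 + 18/E (B(E) = 18/E - 18*⅑ = 18/E - 2 = -2 + 18/E)
D(-12 + 15, -32)*(B(-2) + 550) = -32*((-2 + 18/(-2)) + 550) = -32*((-2 + 18*(-½)) + 550) = -32*((-2 - 9) + 550) = -32*(-11 + 550) = -32*539 = -17248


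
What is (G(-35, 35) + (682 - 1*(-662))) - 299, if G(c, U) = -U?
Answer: 1010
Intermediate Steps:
(G(-35, 35) + (682 - 1*(-662))) - 299 = (-1*35 + (682 - 1*(-662))) - 299 = (-35 + (682 + 662)) - 299 = (-35 + 1344) - 299 = 1309 - 299 = 1010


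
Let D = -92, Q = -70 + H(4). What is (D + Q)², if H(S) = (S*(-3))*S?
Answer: 44100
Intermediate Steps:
H(S) = -3*S² (H(S) = (-3*S)*S = -3*S²)
Q = -118 (Q = -70 - 3*4² = -70 - 3*16 = -70 - 48 = -118)
(D + Q)² = (-92 - 118)² = (-210)² = 44100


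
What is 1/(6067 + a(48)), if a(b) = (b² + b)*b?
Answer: 1/118963 ≈ 8.4060e-6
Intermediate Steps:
a(b) = b*(b + b²) (a(b) = (b + b²)*b = b*(b + b²))
1/(6067 + a(48)) = 1/(6067 + 48²*(1 + 48)) = 1/(6067 + 2304*49) = 1/(6067 + 112896) = 1/118963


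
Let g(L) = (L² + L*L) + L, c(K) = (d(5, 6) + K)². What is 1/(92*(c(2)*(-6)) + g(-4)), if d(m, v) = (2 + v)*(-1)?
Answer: -1/19844 ≈ -5.0393e-5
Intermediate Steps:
d(m, v) = -2 - v
c(K) = (-8 + K)² (c(K) = ((-2 - 1*6) + K)² = ((-2 - 6) + K)² = (-8 + K)²)
g(L) = L + 2*L² (g(L) = (L² + L²) + L = 2*L² + L = L + 2*L²)
1/(92*(c(2)*(-6)) + g(-4)) = 1/(92*((-8 + 2)²*(-6)) - 4*(1 + 2*(-4))) = 1/(92*((-6)²*(-6)) - 4*(1 - 8)) = 1/(92*(36*(-6)) - 4*(-7)) = 1/(92*(-216) + 28) = 1/(-19872 + 28) = 1/(-19844) = -1/19844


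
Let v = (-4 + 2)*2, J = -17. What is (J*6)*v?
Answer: 408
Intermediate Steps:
v = -4 (v = -2*2 = -4)
(J*6)*v = -17*6*(-4) = -102*(-4) = 408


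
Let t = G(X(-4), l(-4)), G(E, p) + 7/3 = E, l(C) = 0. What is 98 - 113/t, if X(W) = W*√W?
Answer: 63623/625 - 8136*I/625 ≈ 101.8 - 13.018*I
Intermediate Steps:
X(W) = W^(3/2)
G(E, p) = -7/3 + E
t = -7/3 - 8*I (t = -7/3 + (-4)^(3/2) = -7/3 - 8*I ≈ -2.3333 - 8.0*I)
98 - 113/t = 98 - 113/(-7/3 - 8*I) = 98 - 113*9*(-7/3 + 8*I)/625 = 98 - 1017*(-7/3 + 8*I)/625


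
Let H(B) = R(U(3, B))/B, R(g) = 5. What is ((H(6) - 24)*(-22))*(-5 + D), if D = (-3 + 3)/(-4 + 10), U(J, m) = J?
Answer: -7645/3 ≈ -2548.3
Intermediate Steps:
D = 0 (D = 0/6 = 0*(1/6) = 0)
H(B) = 5/B
((H(6) - 24)*(-22))*(-5 + D) = ((5/6 - 24)*(-22))*(-5 + 0) = ((5*(1/6) - 24)*(-22))*(-5) = ((5/6 - 24)*(-22))*(-5) = -139/6*(-22)*(-5) = (1529/3)*(-5) = -7645/3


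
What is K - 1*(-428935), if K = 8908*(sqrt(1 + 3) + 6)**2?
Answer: 999047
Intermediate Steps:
K = 570112 (K = 8908*(sqrt(4) + 6)**2 = 8908*(2 + 6)**2 = 8908*8**2 = 8908*64 = 570112)
K - 1*(-428935) = 570112 - 1*(-428935) = 570112 + 428935 = 999047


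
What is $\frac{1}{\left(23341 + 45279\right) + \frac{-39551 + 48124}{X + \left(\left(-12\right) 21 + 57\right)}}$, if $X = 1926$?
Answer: $\frac{1731}{118789793} \approx 1.4572 \cdot 10^{-5}$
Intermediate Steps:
$\frac{1}{\left(23341 + 45279\right) + \frac{-39551 + 48124}{X + \left(\left(-12\right) 21 + 57\right)}} = \frac{1}{\left(23341 + 45279\right) + \frac{-39551 + 48124}{1926 + \left(\left(-12\right) 21 + 57\right)}} = \frac{1}{68620 + \frac{8573}{1926 + \left(-252 + 57\right)}} = \frac{1}{68620 + \frac{8573}{1926 - 195}} = \frac{1}{68620 + \frac{8573}{1731}} = \frac{1}{\frac{118789793}{1731}} = \frac{1731}{118789793}$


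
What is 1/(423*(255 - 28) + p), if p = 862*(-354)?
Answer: -1/209127 ≈ -4.7818e-6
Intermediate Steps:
p = -305148
1/(423*(255 - 28) + p) = 1/(423*(255 - 28) - 305148) = 1/(423*227 - 305148) = 1/(96021 - 305148) = 1/(-209127) = -1/209127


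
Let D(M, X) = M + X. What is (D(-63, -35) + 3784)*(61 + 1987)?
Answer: 7548928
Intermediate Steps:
(D(-63, -35) + 3784)*(61 + 1987) = ((-63 - 35) + 3784)*(61 + 1987) = (-98 + 3784)*2048 = 3686*2048 = 7548928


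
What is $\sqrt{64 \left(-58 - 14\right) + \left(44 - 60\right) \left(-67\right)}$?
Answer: $4 i \sqrt{221} \approx 59.464 i$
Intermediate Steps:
$\sqrt{64 \left(-58 - 14\right) + \left(44 - 60\right) \left(-67\right)} = \sqrt{64 \left(-72\right) - -1072} = \sqrt{-4608 + 1072} = \sqrt{-3536} = 4 i \sqrt{221}$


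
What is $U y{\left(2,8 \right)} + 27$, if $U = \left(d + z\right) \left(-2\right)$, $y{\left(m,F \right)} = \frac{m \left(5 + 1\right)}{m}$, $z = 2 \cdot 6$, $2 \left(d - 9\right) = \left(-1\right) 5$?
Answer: $-195$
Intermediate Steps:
$d = \frac{13}{2}$ ($d = 9 + \frac{\left(-1\right) 5}{2} = 9 + \frac{1}{2} \left(-5\right) = 9 - \frac{5}{2} = \frac{13}{2} \approx 6.5$)
$z = 12$
$y{\left(m,F \right)} = 6$ ($y{\left(m,F \right)} = \frac{m 6}{m} = \frac{6 m}{m} = 6$)
$U = -37$ ($U = \left(\frac{13}{2} + 12\right) \left(-2\right) = \frac{37}{2} \left(-2\right) = -37$)
$U y{\left(2,8 \right)} + 27 = \left(-37\right) 6 + 27 = -222 + 27 = -195$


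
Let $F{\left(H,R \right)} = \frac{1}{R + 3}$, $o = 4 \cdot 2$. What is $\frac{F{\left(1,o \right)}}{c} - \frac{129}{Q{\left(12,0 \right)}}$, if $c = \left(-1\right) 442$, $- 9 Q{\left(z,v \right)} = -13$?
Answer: $- \frac{434215}{4862} \approx -89.308$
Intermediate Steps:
$o = 8$
$Q{\left(z,v \right)} = \frac{13}{9}$ ($Q{\left(z,v \right)} = \left(- \frac{1}{9}\right) \left(-13\right) = \frac{13}{9}$)
$c = -442$
$F{\left(H,R \right)} = \frac{1}{3 + R}$
$\frac{F{\left(1,o \right)}}{c} - \frac{129}{Q{\left(12,0 \right)}} = \frac{1}{\left(3 + 8\right) \left(-442\right)} - \frac{129}{\frac{13}{9}} = \frac{1}{11} \left(- \frac{1}{442}\right) - \frac{1161}{13} = - \frac{1}{4862} - \frac{1161}{13} = - \frac{434215}{4862}$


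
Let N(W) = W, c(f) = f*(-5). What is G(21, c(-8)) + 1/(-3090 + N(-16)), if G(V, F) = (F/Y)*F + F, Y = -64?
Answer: 46589/3106 ≈ 15.000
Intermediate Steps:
c(f) = -5*f
G(V, F) = F - F²/64 (G(V, F) = (F/(-64))*F + F = (F*(-1/64))*F + F = (-F/64)*F + F = -F²/64 + F = F - F²/64)
G(21, c(-8)) + 1/(-3090 + N(-16)) = (-5*(-8))*(64 - (-5)*(-8))/64 + 1/(-3090 - 16) = (1/64)*40*(64 - 1*40) + 1/(-3106) = (1/64)*40*(64 - 40) - 1/3106 = (1/64)*40*24 - 1/3106 = 15 - 1/3106 = 46589/3106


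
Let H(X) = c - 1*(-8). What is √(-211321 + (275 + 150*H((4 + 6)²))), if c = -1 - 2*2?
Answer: 2*I*√52649 ≈ 458.91*I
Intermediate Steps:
c = -5 (c = -1 - 4 = -5)
H(X) = 3 (H(X) = -5 - 1*(-8) = -5 + 8 = 3)
√(-211321 + (275 + 150*H((4 + 6)²))) = √(-211321 + (275 + 150*3)) = √(-211321 + (275 + 450)) = √(-211321 + 725) = √(-210596) = 2*I*√52649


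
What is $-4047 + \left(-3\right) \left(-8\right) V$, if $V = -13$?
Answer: $-4359$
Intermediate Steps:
$-4047 + \left(-3\right) \left(-8\right) V = -4047 + \left(-3\right) \left(-8\right) \left(-13\right) = -4047 + 24 \left(-13\right) = -4047 - 312 = -4359$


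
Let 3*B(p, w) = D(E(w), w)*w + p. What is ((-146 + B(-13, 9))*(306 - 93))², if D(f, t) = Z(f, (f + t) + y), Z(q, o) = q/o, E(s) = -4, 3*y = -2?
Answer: 179725971481/169 ≈ 1.0635e+9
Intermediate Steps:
y = -⅔ (y = (⅓)*(-2) = -⅔ ≈ -0.66667)
D(f, t) = f/(-⅔ + f + t) (D(f, t) = f/((f + t) - ⅔) = f/(-⅔ + f + t))
B(p, w) = p/3 - 4*w/(-14 + 3*w) (B(p, w) = ((3*(-4)/(-2 + 3*(-4) + 3*w))*w + p)/3 = ((3*(-4)/(-2 - 12 + 3*w))*w + p)/3 = ((3*(-4)/(-14 + 3*w))*w + p)/3 = ((-12/(-14 + 3*w))*w + p)/3 = (-12*w/(-14 + 3*w) + p)/3 = (p - 12*w/(-14 + 3*w))/3 = p/3 - 4*w/(-14 + 3*w))
((-146 + B(-13, 9))*(306 - 93))² = ((-146 + (-12*9 - 13*(-14 + 3*9))/(3*(-14 + 3*9)))*(306 - 93))² = ((-146 + (-108 - 13*(-14 + 27))/(3*(-14 + 27)))*213)² = ((-146 + (⅓)*(-108 - 13*13)/13)*213)² = ((-146 + (⅓)*(1/13)*(-108 - 169))*213)² = ((-146 + (⅓)*(1/13)*(-277))*213)² = ((-146 - 277/39)*213)² = (-5971/39*213)² = (-423941/13)² = 179725971481/169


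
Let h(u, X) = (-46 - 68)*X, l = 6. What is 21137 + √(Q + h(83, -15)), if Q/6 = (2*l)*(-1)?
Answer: 21137 + 3*√182 ≈ 21177.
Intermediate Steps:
h(u, X) = -114*X
Q = -72 (Q = 6*((2*6)*(-1)) = 6*(12*(-1)) = 6*(-12) = -72)
21137 + √(Q + h(83, -15)) = 21137 + √(-72 - 114*(-15)) = 21137 + √(-72 + 1710) = 21137 + √1638 = 21137 + 3*√182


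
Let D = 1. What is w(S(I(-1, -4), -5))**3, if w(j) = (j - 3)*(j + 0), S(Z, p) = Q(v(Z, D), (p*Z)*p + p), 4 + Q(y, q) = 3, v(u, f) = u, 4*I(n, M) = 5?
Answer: 64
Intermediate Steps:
I(n, M) = 5/4 (I(n, M) = (1/4)*5 = 5/4)
Q(y, q) = -1 (Q(y, q) = -4 + 3 = -1)
S(Z, p) = -1
w(j) = j*(-3 + j) (w(j) = (-3 + j)*j = j*(-3 + j))
w(S(I(-1, -4), -5))**3 = (-(-3 - 1))**3 = (-1*(-4))**3 = 4**3 = 64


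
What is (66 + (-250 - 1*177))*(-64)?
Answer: 23104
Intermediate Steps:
(66 + (-250 - 1*177))*(-64) = (66 + (-250 - 177))*(-64) = (66 - 427)*(-64) = -361*(-64) = 23104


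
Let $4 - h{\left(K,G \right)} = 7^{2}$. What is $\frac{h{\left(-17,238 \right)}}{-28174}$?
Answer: $\frac{45}{28174} \approx 0.0015972$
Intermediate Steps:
$h{\left(K,G \right)} = -45$ ($h{\left(K,G \right)} = 4 - 7^{2} = 4 - 49 = -45$)
$\frac{h{\left(-17,238 \right)}}{-28174} = - \frac{45}{-28174} = \left(-45\right) \left(- \frac{1}{28174}\right) = \frac{45}{28174}$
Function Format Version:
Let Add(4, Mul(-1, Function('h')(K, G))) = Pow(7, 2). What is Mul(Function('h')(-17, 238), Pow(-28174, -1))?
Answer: Rational(45, 28174) ≈ 0.0015972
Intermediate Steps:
Function('h')(K, G) = -45 (Function('h')(K, G) = Add(4, Mul(-1, Pow(7, 2))) = Add(4, Mul(-1, 49)) = Add(4, -49) = -45)
Mul(Function('h')(-17, 238), Pow(-28174, -1)) = Mul(-45, Pow(-28174, -1)) = Mul(-45, Rational(-1, 28174)) = Rational(45, 28174)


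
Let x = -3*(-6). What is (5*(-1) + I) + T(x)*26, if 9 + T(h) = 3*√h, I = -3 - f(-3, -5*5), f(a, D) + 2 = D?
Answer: -215 + 234*√2 ≈ 115.93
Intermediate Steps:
f(a, D) = -2 + D
I = 24 (I = -3 - (-2 - 5*5) = -3 - (-2 - 25) = -3 - 1*(-27) = -3 + 27 = 24)
x = 18
T(h) = -9 + 3*√h
(5*(-1) + I) + T(x)*26 = (5*(-1) + 24) + (-9 + 3*√18)*26 = (-5 + 24) + (-9 + 3*(3*√2))*26 = 19 + (-9 + 9*√2)*26 = 19 + (-234 + 234*√2) = -215 + 234*√2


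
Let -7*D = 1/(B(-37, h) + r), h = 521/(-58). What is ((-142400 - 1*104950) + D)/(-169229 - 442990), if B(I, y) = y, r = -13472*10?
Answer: 13530036837392/33488359096773 ≈ 0.40402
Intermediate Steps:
r = -134720
h = -521/58 (h = 521*(-1/58) = -521/58 ≈ -8.9828)
D = 58/54699967 (D = -1/(7*(-521/58 - 134720)) = -1/(7*(-7814281/58)) = -1/7*(-58/7814281) = 58/54699967 ≈ 1.0603e-6)
((-142400 - 1*104950) + D)/(-169229 - 442990) = ((-142400 - 1*104950) + 58/54699967)/(-169229 - 442990) = ((-142400 - 104950) + 58/54699967)/(-612219) = (-247350 + 58/54699967)*(-1/612219) = -13530036837392/54699967*(-1/612219) = 13530036837392/33488359096773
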